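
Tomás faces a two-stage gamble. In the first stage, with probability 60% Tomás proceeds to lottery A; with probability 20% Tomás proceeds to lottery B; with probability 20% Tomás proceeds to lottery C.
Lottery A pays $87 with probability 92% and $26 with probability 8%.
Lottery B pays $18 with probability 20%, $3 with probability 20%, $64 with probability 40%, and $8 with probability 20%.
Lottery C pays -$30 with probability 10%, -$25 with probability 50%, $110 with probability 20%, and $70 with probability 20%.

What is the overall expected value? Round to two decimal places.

EV(A) = 0.92 × 87 + 0.08 × 26 = 80.04 + 2.08 = 82.12
EV(B) = 0.2 × 18 + 0.2 × 3 + 0.4 × 64 + 0.2 × 8 = 3.6 + 0.6 + 25.6 + 1.6 = 31.4
EV(C) = 0.1 × (-30) + 0.5 × (-25) + 0.2 × 110 + 0.2 × 70 = -3 − 12.5 + 22 + 14 = 20.5
Overall = 0.6 × 82.12 + 0.2 × 31.4 + 0.2 × 20.5 = 49.272 + 6.28 + 4.1 = 59.652

$59.65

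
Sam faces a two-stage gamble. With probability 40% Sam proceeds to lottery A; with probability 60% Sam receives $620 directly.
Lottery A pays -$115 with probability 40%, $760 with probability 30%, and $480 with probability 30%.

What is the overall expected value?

$502.40

EV(A) = 0.4 × (-115) + 0.3 × 760 + 0.3 × 480 = -46 + 228 + 144 = 326
Branch B: 620 (certain)
Overall = 0.4 × 326 + 0.6 × 620 = 130.4 + 372 = 502.4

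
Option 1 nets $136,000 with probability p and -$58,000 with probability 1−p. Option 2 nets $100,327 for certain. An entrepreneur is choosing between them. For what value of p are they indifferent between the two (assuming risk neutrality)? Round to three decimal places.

p = 0.816

p·136000 + (1−p)·(-58000) = 100327
194000p − 58000 = 100327
p = (100327 + 58000) / 194000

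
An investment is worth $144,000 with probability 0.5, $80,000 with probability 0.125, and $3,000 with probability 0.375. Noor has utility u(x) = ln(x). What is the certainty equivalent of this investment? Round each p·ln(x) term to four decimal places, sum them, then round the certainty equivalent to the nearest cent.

E[u] = 0.5·ln(144000) + 0.125·ln(80000) + 0.375·ln(3000) = 5.9388 + 1.4112 + 3.0024 = 10.3524
CE = e^10.3524 ≈ 31332.15

$31,332.15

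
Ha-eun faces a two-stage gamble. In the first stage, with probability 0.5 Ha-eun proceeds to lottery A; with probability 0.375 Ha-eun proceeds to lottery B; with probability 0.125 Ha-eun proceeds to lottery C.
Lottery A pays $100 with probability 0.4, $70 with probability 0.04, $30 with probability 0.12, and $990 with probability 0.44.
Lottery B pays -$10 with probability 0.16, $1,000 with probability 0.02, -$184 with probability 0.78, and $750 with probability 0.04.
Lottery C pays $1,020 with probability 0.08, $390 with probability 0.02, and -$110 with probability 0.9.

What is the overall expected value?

EV(A) = 0.4 × 100 + 0.04 × 70 + 0.12 × 30 + 0.44 × 990 = 40 + 2.8 + 3.6 + 435.6 = 482
EV(B) = 0.16 × (-10) + 0.02 × 1000 + 0.78 × (-184) + 0.04 × 750 = -1.6 + 20 − 143.52 + 30 = -95.12
EV(C) = 0.08 × 1020 + 0.02 × 390 + 0.9 × (-110) = 81.6 + 7.8 − 99 = -9.6
Overall = 0.5 × 482 + 0.375 × (-95.12) + 0.125 × (-9.6) = 241 − 35.67 − 1.2 = 204.13

$204.13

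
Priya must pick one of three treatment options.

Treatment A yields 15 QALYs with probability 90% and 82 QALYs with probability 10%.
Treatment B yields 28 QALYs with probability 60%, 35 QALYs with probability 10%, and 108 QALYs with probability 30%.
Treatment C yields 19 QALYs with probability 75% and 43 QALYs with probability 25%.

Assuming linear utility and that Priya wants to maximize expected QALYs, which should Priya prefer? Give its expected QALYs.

Treatment B (52.7 QALYs)

Treatment A = 0.9 × 15 + 0.1 × 82 = 13.5 + 8.2 = 21.7
Treatment B = 0.6 × 28 + 0.1 × 35 + 0.3 × 108 = 16.8 + 3.5 + 32.4 = 52.7
Treatment C = 0.75 × 19 + 0.25 × 43 = 14.25 + 10.75 = 25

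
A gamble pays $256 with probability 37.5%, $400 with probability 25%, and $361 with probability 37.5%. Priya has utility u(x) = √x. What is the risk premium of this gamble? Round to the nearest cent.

E[u] = 0.375·√256 + 0.25·√400 + 0.375·√361 = 0.375·16 + 0.25·20 + 0.375·19 = 18.125
CE = (18.125)² = 328.515625
Risk premium = EV − CE = 331.375 − 328.515625 = 2.859375

$2.86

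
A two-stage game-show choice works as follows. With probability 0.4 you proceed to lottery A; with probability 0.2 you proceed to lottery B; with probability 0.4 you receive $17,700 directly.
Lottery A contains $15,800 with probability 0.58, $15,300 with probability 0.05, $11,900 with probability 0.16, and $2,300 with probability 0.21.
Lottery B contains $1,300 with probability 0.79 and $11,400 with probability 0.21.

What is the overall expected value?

EV(A) = 0.58 × 15800 + 0.05 × 15300 + 0.16 × 11900 + 0.21 × 2300 = 9164 + 765 + 1904 + 483 = 12316
EV(B) = 0.79 × 1300 + 0.21 × 11400 = 1027 + 2394 = 3421
Branch C: 17700 (certain)
Overall = 0.4 × 12316 + 0.2 × 3421 + 0.4 × 17700 = 4926.4 + 684.2 + 7080 = 12690.6

$12,690.60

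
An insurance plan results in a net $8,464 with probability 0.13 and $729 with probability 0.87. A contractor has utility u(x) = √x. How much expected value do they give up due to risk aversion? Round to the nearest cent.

$477.85

E[u] = 0.13·√8464 + 0.87·√729 = 0.13·92 + 0.87·27 = 35.45
CE = (35.45)² = 1256.7025
Risk premium = EV − CE = 1734.55 − 1256.7025 = 477.8475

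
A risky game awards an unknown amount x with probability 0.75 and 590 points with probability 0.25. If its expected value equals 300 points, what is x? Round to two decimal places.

0.75·x + 0.25·590 = 300
0.75·x = 300 − 147.5 = 152.5
x = 152.5 / 0.75 = 203.3333

x = 203.33 points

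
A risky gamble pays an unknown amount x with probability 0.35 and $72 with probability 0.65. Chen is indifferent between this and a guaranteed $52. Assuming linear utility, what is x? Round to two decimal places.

0.35·x + 0.65·72 = 52
0.35·x = 52 − 46.8 = 5.2
x = 5.2 / 0.35 = 14.8571

x = $14.86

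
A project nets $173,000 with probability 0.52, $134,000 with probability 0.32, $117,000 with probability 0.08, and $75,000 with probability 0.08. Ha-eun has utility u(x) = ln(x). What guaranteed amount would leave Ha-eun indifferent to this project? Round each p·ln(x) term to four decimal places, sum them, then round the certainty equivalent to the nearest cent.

$144,509.42

E[u] = 0.52·ln(173000) + 0.32·ln(134000) + 0.08·ln(117000) + 0.08·ln(75000) = 6.2717 + 3.7778 + 0.9336 + 0.8980 = 11.8811
CE = e^11.8811 ≈ 144509.42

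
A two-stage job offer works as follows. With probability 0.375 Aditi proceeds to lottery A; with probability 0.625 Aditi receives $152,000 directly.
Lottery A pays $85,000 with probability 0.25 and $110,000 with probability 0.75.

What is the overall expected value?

$133,906.25

EV(A) = 0.25 × 85000 + 0.75 × 110000 = 21250 + 82500 = 103750
Branch B: 152000 (certain)
Overall = 0.375 × 103750 + 0.625 × 152000 = 38906.25 + 95000 = 133906.25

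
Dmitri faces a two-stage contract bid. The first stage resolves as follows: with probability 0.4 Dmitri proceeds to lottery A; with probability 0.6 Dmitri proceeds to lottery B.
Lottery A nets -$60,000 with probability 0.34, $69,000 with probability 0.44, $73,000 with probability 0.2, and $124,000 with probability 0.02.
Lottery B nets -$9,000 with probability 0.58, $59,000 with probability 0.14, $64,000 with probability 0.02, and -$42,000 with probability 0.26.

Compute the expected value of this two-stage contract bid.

EV(A) = 0.34 × (-60000) + 0.44 × 69000 + 0.2 × 73000 + 0.02 × 124000 = -20400 + 30360 + 14600 + 2480 = 27040
EV(B) = 0.58 × (-9000) + 0.14 × 59000 + 0.02 × 64000 + 0.26 × (-42000) = -5220 + 8260 + 1280 − 10920 = -6600
Overall = 0.4 × 27040 + 0.6 × (-6600) = 10816 − 3960 = 6856

$6,856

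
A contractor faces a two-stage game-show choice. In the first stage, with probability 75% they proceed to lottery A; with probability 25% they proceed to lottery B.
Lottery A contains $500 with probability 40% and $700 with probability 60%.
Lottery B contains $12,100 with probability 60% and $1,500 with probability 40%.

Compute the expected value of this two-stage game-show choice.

EV(A) = 0.4 × 500 + 0.6 × 700 = 200 + 420 = 620
EV(B) = 0.6 × 12100 + 0.4 × 1500 = 7260 + 600 = 7860
Overall = 0.75 × 620 + 0.25 × 7860 = 465 + 1965 = 2430

$2,430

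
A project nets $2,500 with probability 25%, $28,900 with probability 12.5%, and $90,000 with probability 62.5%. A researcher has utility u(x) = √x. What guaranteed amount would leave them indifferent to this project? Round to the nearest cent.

$48,951.56

E[u] = 0.25·√2500 + 0.125·√28900 + 0.625·√90000 = 0.25·50 + 0.125·170 + 0.625·300 = 221.25
CE = (221.25)² = 48951.5625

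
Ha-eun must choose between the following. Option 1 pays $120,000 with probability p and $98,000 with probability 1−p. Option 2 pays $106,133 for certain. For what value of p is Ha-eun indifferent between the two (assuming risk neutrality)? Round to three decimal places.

p·120000 + (1−p)·98000 = 106133
22000p + 98000 = 106133
p = (106133 − 98000) / 22000

p = 0.370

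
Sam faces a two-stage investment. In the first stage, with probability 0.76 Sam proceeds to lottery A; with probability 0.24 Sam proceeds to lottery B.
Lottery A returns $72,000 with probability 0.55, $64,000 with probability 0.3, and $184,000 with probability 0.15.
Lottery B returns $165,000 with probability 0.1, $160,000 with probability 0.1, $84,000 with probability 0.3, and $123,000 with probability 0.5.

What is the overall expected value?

$94,272

EV(A) = 0.55 × 72000 + 0.3 × 64000 + 0.15 × 184000 = 39600 + 19200 + 27600 = 86400
EV(B) = 0.1 × 165000 + 0.1 × 160000 + 0.3 × 84000 + 0.5 × 123000 = 16500 + 16000 + 25200 + 61500 = 119200
Overall = 0.76 × 86400 + 0.24 × 119200 = 65664 + 28608 = 94272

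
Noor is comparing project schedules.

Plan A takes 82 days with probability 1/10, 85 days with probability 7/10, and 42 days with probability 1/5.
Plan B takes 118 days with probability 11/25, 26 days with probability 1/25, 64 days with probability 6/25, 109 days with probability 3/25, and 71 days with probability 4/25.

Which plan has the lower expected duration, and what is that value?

Plan A = 1/10 × 82 + 7/10 × 85 + 1/5 × 42 = 8.2 + 59.5 + 8.4 = 76.1
Plan B = 11/25 × 118 + 1/25 × 26 + 6/25 × 64 + 3/25 × 109 + 4/25 × 71 = 51.92 + 1.04 + 15.36 + 13.08 + 11.36 = 92.76

Plan A (76.1 days)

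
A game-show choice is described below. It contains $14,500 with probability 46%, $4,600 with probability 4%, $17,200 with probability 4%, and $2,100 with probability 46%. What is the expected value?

EV = 0.46 × 14500 + 0.04 × 4600 + 0.04 × 17200 + 0.46 × 2100 = 6670 + 184 + 688 + 966 = 8508

$8,508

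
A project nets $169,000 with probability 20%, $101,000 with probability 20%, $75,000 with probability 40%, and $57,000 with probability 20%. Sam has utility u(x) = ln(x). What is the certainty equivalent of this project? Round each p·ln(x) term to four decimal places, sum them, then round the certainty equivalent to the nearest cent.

$88,645.45

E[u] = 0.2·ln(169000) + 0.2·ln(101000) + 0.4·ln(75000) + 0.2·ln(57000) = 2.4075 + 2.3046 + 4.4901 + 2.1902 = 11.3924
CE = e^11.3924 ≈ 88645.45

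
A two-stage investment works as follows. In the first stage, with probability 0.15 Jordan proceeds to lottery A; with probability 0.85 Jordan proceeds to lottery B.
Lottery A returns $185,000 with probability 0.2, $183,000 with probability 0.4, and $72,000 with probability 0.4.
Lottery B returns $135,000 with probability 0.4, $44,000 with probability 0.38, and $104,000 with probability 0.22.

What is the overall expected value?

EV(A) = 0.2 × 185000 + 0.4 × 183000 + 0.4 × 72000 = 37000 + 73200 + 28800 = 139000
EV(B) = 0.4 × 135000 + 0.38 × 44000 + 0.22 × 104000 = 54000 + 16720 + 22880 = 93600
Overall = 0.15 × 139000 + 0.85 × 93600 = 20850 + 79560 = 100410

$100,410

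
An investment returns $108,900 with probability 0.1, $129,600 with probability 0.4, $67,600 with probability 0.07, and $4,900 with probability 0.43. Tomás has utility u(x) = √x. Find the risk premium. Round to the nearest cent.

E[u] = 0.1·√108900 + 0.4·√129600 + 0.07·√67600 + 0.43·√4900 = 0.1·330 + 0.4·360 + 0.07·260 + 0.43·70 = 225.3
CE = (225.3)² = 50760.09
Risk premium = EV − CE = 69569 − 50760.09 = 18808.91

$18,808.91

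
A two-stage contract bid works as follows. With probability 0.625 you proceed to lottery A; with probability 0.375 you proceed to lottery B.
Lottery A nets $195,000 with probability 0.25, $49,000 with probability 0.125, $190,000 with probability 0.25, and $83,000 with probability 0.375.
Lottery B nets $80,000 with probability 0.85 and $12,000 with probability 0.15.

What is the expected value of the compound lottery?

$109,612.50

EV(A) = 0.25 × 195000 + 0.125 × 49000 + 0.25 × 190000 + 0.375 × 83000 = 48750 + 6125 + 47500 + 31125 = 133500
EV(B) = 0.85 × 80000 + 0.15 × 12000 = 68000 + 1800 = 69800
Overall = 0.625 × 133500 + 0.375 × 69800 = 83437.5 + 26175 = 109612.5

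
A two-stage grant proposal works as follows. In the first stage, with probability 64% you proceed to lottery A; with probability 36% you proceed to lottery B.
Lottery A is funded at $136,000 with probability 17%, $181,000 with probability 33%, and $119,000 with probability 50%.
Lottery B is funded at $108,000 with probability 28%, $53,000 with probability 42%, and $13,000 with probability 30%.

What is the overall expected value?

EV(A) = 0.17 × 136000 + 0.33 × 181000 + 0.5 × 119000 = 23120 + 59730 + 59500 = 142350
EV(B) = 0.28 × 108000 + 0.42 × 53000 + 0.3 × 13000 = 30240 + 22260 + 3900 = 56400
Overall = 0.64 × 142350 + 0.36 × 56400 = 91104 + 20304 = 111408

$111,408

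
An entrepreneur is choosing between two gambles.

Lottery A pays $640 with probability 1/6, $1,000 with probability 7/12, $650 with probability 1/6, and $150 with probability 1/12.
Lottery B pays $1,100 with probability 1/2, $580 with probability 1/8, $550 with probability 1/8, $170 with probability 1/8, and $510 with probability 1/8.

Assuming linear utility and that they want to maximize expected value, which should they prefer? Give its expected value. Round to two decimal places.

Lottery A = 1/6 × 640 + 7/12 × 1000 + 1/6 × 650 + 1/12 × 150 = 106.6667 + 583.3333 + 108.3333 + 12.5 = 810.8333
Lottery B = 1/2 × 1100 + 1/8 × 580 + 1/8 × 550 + 1/8 × 170 + 1/8 × 510 = 550 + 72.5 + 68.75 + 21.25 + 63.75 = 776.25

Lottery A ($810.83)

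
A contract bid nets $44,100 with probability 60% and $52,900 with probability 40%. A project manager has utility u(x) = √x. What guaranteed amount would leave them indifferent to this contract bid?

$47,524

E[u] = 0.6·√44100 + 0.4·√52900 = 0.6·210 + 0.4·230 = 218
CE = (218)² = 47524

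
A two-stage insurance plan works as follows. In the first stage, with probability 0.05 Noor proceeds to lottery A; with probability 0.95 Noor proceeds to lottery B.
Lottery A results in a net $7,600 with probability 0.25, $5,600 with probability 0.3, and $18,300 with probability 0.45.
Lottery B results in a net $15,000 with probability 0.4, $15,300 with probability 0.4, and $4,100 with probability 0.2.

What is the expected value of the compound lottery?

EV(A) = 0.25 × 7600 + 0.3 × 5600 + 0.45 × 18300 = 1900 + 1680 + 8235 = 11815
EV(B) = 0.4 × 15000 + 0.4 × 15300 + 0.2 × 4100 = 6000 + 6120 + 820 = 12940
Overall = 0.05 × 11815 + 0.95 × 12940 = 590.75 + 12293 = 12883.75

$12,883.75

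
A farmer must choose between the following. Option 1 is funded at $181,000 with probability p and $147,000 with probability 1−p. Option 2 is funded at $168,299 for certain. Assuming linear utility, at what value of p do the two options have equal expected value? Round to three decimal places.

p·181000 + (1−p)·147000 = 168299
34000p + 147000 = 168299
p = (168299 − 147000) / 34000

p = 0.626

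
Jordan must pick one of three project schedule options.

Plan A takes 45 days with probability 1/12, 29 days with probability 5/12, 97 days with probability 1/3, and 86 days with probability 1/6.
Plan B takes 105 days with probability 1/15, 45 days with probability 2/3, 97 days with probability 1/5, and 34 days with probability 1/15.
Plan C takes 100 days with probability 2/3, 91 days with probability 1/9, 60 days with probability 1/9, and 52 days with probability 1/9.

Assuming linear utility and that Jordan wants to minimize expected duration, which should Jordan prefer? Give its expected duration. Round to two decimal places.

Plan B (58.67 days)

Plan A = 1/12 × 45 + 5/12 × 29 + 1/3 × 97 + 1/6 × 86 = 3.75 + 12.0833 + 32.3333 + 14.3333 = 62.5
Plan B = 1/15 × 105 + 2/3 × 45 + 1/5 × 97 + 1/15 × 34 = 7 + 30 + 19.4 + 2.2667 = 58.6667
Plan C = 2/3 × 100 + 1/9 × 91 + 1/9 × 60 + 1/9 × 52 = 66.6667 + 10.1111 + 6.6667 + 5.7778 = 89.2222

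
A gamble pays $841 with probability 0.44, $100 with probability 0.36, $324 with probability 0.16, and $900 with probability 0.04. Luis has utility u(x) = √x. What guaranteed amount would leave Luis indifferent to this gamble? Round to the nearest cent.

$417.79

E[u] = 0.44·√841 + 0.36·√100 + 0.16·√324 + 0.04·√900 = 0.44·29 + 0.36·10 + 0.16·18 + 0.04·30 = 20.44
CE = (20.44)² = 417.7936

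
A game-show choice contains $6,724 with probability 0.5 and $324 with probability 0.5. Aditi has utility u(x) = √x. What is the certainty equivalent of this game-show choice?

E[u] = 0.5·√6724 + 0.5·√324 = 0.5·82 + 0.5·18 = 50
CE = (50)² = 2500

$2,500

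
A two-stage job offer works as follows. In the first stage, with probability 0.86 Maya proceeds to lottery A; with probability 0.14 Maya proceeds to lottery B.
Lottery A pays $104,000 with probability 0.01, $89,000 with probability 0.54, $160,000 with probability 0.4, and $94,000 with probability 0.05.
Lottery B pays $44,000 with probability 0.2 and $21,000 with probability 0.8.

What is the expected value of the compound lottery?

$104,892

EV(A) = 0.01 × 104000 + 0.54 × 89000 + 0.4 × 160000 + 0.05 × 94000 = 1040 + 48060 + 64000 + 4700 = 117800
EV(B) = 0.2 × 44000 + 0.8 × 21000 = 8800 + 16800 = 25600
Overall = 0.86 × 117800 + 0.14 × 25600 = 101308 + 3584 = 104892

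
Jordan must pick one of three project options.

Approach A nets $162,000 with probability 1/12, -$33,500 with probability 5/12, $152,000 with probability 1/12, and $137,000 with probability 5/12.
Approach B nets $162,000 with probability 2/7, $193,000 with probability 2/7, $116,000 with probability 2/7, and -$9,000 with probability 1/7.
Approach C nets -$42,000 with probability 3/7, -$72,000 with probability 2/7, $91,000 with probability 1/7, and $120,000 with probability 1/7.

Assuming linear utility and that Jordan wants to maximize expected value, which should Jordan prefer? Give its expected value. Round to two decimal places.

Approach B ($133,285.71)

Approach A = 1/12 × 162000 + 5/12 × (-33500) + 1/12 × 152000 + 5/12 × 137000 = 13500 − 13958.3333 + 12666.6667 + 57083.3333 = 69291.6667
Approach B = 2/7 × 162000 + 2/7 × 193000 + 2/7 × 116000 + 1/7 × (-9000) = 46285.7143 + 55142.8571 + 33142.8571 − 1285.7143 = 133285.7143
Approach C = 3/7 × (-42000) + 2/7 × (-72000) + 1/7 × 91000 + 1/7 × 120000 = -18000 − 20571.4286 + 13000 + 17142.8571 = -8428.5714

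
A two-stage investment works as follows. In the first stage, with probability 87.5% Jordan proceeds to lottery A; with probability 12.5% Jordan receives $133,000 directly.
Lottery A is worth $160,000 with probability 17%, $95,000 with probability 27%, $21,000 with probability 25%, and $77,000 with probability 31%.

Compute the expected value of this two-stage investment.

EV(A) = 0.17 × 160000 + 0.27 × 95000 + 0.25 × 21000 + 0.31 × 77000 = 27200 + 25650 + 5250 + 23870 = 81970
Branch B: 133000 (certain)
Overall = 0.875 × 81970 + 0.125 × 133000 = 71723.75 + 16625 = 88348.75

$88,348.75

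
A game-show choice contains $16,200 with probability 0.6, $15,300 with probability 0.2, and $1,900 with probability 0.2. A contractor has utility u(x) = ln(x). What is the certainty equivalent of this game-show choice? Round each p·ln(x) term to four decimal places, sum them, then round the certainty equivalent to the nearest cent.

$10,432.70

E[u] = 0.6·ln(16200) + 0.2·ln(15300) + 0.2·ln(1900) = 5.8157 + 1.9271 + 1.5099 = 9.2527
CE = e^9.2527 ≈ 10432.70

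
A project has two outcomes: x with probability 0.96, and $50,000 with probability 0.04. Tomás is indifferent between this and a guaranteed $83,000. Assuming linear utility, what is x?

0.96·x + 0.04·50000 = 83000
0.96·x = 83000 − 2000 = 81000
x = 81000 / 0.96 = 84375

x = $84,375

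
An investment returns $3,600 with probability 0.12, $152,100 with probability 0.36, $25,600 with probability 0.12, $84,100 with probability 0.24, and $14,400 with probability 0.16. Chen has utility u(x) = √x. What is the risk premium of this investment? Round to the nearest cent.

E[u] = 0.12·√3600 + 0.36·√152100 + 0.12·√25600 + 0.24·√84100 + 0.16·√14400 = 0.12·60 + 0.36·390 + 0.12·160 + 0.24·290 + 0.16·120 = 255.6
CE = (255.6)² = 65331.36
Risk premium = EV − CE = 80748 − 65331.36 = 15416.64

$15,416.64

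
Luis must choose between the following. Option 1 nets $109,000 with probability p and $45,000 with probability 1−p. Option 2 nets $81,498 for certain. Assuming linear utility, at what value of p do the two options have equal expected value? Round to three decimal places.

p·109000 + (1−p)·45000 = 81498
64000p + 45000 = 81498
p = (81498 − 45000) / 64000

p = 0.570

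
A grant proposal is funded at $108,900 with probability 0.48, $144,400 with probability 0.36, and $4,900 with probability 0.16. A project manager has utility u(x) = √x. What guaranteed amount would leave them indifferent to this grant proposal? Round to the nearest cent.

$93,880.96

E[u] = 0.48·√108900 + 0.36·√144400 + 0.16·√4900 = 0.48·330 + 0.36·380 + 0.16·70 = 306.4
CE = (306.4)² = 93880.96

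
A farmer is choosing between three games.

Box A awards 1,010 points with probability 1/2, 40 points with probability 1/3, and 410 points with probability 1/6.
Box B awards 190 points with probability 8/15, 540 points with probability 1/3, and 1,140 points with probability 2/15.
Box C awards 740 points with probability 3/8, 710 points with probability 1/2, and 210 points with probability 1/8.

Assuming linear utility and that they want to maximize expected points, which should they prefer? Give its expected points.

Box A = 1/2 × 1010 + 1/3 × 40 + 1/6 × 410 = 505 + 13.3333 + 68.3333 = 586.6667
Box B = 8/15 × 190 + 1/3 × 540 + 2/15 × 1140 = 101.3333 + 180 + 152 = 433.3333
Box C = 3/8 × 740 + 1/2 × 710 + 1/8 × 210 = 277.5 + 355 + 26.25 = 658.75

Box C (658.75 points)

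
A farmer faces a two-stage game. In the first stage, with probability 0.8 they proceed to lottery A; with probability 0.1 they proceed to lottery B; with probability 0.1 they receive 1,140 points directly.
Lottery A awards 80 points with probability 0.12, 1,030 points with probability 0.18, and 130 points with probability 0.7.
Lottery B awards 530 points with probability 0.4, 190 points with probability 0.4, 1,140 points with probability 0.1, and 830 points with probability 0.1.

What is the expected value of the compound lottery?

EV(A) = 0.12 × 80 + 0.18 × 1030 + 0.7 × 130 = 9.6 + 185.4 + 91 = 286
EV(B) = 0.4 × 530 + 0.4 × 190 + 0.1 × 1140 + 0.1 × 830 = 212 + 76 + 114 + 83 = 485
Branch C: 1140 (certain)
Overall = 0.8 × 286 + 0.1 × 485 + 0.1 × 1140 = 228.8 + 48.5 + 114 = 391.3

391.3 points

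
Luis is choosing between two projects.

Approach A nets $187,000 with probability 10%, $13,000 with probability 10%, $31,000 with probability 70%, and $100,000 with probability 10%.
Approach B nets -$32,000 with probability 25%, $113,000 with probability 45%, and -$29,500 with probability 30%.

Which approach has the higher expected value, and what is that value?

Approach A ($51,700)

Approach A = 0.1 × 187000 + 0.1 × 13000 + 0.7 × 31000 + 0.1 × 100000 = 18700 + 1300 + 21700 + 10000 = 51700
Approach B = 0.25 × (-32000) + 0.45 × 113000 + 0.3 × (-29500) = -8000 + 50850 − 8850 = 34000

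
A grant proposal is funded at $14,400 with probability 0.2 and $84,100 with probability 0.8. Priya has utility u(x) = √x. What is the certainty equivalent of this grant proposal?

$65,536

E[u] = 0.2·√14400 + 0.8·√84100 = 0.2·120 + 0.8·290 = 256
CE = (256)² = 65536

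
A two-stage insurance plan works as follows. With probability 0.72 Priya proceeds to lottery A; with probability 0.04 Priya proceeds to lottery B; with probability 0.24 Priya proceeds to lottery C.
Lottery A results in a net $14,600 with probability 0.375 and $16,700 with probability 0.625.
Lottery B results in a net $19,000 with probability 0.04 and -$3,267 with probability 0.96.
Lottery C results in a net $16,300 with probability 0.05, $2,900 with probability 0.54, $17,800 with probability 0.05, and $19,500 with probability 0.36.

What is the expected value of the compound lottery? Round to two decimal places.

$13,831.79

EV(A) = 0.375 × 14600 + 0.625 × 16700 = 5475 + 10437.5 = 15912.5
EV(B) = 0.04 × 19000 + 0.96 × (-3267) = 760 − 3136.32 = -2376.32
EV(C) = 0.05 × 16300 + 0.54 × 2900 + 0.05 × 17800 + 0.36 × 19500 = 815 + 1566 + 890 + 7020 = 10291
Overall = 0.72 × 15912.5 + 0.04 × (-2376.32) + 0.24 × 10291 = 11457 − 95.0528 + 2469.84 = 13831.7872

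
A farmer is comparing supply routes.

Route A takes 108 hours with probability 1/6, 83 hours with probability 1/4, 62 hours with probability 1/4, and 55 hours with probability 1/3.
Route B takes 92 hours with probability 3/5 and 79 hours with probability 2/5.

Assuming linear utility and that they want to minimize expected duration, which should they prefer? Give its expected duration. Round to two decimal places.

Route A (72.58 hours)

Route A = 1/6 × 108 + 1/4 × 83 + 1/4 × 62 + 1/3 × 55 = 18 + 20.75 + 15.5 + 18.3333 = 72.5833
Route B = 3/5 × 92 + 2/5 × 79 = 55.2 + 31.6 = 86.8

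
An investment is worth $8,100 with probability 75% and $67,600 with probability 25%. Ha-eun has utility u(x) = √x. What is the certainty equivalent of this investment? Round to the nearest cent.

E[u] = 0.75·√8100 + 0.25·√67600 = 0.75·90 + 0.25·260 = 132.5
CE = (132.5)² = 17556.25

$17,556.25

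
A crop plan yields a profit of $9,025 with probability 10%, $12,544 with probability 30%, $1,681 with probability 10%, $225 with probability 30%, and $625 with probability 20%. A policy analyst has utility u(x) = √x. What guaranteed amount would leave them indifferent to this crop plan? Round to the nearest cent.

$3,214.89

E[u] = 0.1·√9025 + 0.3·√12544 + 0.1·√1681 + 0.3·√225 + 0.2·√625 = 0.1·95 + 0.3·112 + 0.1·41 + 0.3·15 + 0.2·25 = 56.7
CE = (56.7)² = 3214.89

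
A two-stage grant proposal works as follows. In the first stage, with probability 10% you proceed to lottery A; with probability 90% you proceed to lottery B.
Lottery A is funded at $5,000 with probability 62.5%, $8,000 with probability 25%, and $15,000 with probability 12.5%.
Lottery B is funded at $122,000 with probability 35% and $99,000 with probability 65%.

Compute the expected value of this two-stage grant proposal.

EV(A) = 0.625 × 5000 + 0.25 × 8000 + 0.125 × 15000 = 3125 + 2000 + 1875 = 7000
EV(B) = 0.35 × 122000 + 0.65 × 99000 = 42700 + 64350 = 107050
Overall = 0.1 × 7000 + 0.9 × 107050 = 700 + 96345 = 97045

$97,045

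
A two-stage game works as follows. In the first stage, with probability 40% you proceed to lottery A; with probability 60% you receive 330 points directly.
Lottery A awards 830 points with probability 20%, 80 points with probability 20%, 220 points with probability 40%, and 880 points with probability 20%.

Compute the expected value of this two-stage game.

376.4 points

EV(A) = 0.2 × 830 + 0.2 × 80 + 0.4 × 220 + 0.2 × 880 = 166 + 16 + 88 + 176 = 446
Branch B: 330 (certain)
Overall = 0.4 × 446 + 0.6 × 330 = 178.4 + 198 = 376.4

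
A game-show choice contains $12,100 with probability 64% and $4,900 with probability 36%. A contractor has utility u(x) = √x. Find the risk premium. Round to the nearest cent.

$368.64

E[u] = 0.64·√12100 + 0.36·√4900 = 0.64·110 + 0.36·70 = 95.6
CE = (95.6)² = 9139.36
Risk premium = EV − CE = 9508 − 9139.36 = 368.64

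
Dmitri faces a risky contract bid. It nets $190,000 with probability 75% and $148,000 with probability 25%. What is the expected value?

EV = 0.75 × 190000 + 0.25 × 148000 = 142500 + 37000 = 179500

$179,500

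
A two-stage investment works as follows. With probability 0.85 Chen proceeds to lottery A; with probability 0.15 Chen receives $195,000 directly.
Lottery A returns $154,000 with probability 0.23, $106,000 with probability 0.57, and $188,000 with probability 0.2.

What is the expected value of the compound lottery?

$142,674

EV(A) = 0.23 × 154000 + 0.57 × 106000 + 0.2 × 188000 = 35420 + 60420 + 37600 = 133440
Branch B: 195000 (certain)
Overall = 0.85 × 133440 + 0.15 × 195000 = 113424 + 29250 = 142674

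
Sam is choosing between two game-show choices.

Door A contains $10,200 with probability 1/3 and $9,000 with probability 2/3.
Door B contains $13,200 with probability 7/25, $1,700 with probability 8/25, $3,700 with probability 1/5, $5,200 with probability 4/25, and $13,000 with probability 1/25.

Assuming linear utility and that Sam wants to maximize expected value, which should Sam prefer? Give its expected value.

Door A ($9,400)

Door A = 1/3 × 10200 + 2/3 × 9000 = 3400 + 6000 = 9400
Door B = 7/25 × 13200 + 8/25 × 1700 + 1/5 × 3700 + 4/25 × 5200 + 1/25 × 13000 = 3696 + 544 + 740 + 832 + 520 = 6332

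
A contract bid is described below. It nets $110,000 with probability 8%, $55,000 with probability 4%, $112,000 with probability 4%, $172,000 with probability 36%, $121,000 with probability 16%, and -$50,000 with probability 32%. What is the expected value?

EV = 0.08 × 110000 + 0.04 × 55000 + 0.04 × 112000 + 0.36 × 172000 + 0.16 × 121000 + 0.32 × (-50000) = 8800 + 2200 + 4480 + 61920 + 19360 − 16000 = 80760

$80,760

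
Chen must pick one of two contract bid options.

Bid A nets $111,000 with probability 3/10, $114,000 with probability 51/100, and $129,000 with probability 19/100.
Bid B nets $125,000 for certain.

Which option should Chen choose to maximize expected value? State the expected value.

Bid A = 3/10 × 111000 + 51/100 × 114000 + 19/100 × 129000 = 33300 + 58140 + 24510 = 115950
Bid B: 125000 (certain)

Bid B ($125,000)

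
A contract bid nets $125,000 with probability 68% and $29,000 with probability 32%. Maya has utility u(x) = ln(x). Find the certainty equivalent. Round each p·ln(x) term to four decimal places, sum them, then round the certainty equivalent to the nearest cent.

$78,315.44

E[u] = 0.68·ln(125000) + 0.32·ln(29000) = 7.9805 + 3.2880 = 11.2685
CE = e^11.2685 ≈ 78315.44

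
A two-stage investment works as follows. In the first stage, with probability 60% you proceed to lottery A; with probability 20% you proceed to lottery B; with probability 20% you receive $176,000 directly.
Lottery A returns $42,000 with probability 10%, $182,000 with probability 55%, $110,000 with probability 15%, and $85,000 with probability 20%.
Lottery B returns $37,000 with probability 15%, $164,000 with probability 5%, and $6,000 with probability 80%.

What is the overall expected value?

$121,590

EV(A) = 0.1 × 42000 + 0.55 × 182000 + 0.15 × 110000 + 0.2 × 85000 = 4200 + 100100 + 16500 + 17000 = 137800
EV(B) = 0.15 × 37000 + 0.05 × 164000 + 0.8 × 6000 = 5550 + 8200 + 4800 = 18550
Branch C: 176000 (certain)
Overall = 0.6 × 137800 + 0.2 × 18550 + 0.2 × 176000 = 82680 + 3710 + 35200 = 121590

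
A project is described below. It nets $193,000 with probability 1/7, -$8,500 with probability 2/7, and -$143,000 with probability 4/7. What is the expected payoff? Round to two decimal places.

EV = 1/7 × 193000 + 2/7 × (-8500) + 4/7 × (-143000) = 27571.4286 − 2428.5714 − 81714.2857 = -56571.4286

-$56,571.43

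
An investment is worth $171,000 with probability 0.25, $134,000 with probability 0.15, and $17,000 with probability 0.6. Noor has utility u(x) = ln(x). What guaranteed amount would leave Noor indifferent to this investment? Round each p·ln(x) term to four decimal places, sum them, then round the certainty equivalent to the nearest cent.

E[u] = 0.25·ln(171000) + 0.15·ln(134000) + 0.6·ln(17000) = 3.0124 + 1.7708 + 5.8446 = 10.6278
CE = e^10.6278 ≈ 41266.24

$41,266.24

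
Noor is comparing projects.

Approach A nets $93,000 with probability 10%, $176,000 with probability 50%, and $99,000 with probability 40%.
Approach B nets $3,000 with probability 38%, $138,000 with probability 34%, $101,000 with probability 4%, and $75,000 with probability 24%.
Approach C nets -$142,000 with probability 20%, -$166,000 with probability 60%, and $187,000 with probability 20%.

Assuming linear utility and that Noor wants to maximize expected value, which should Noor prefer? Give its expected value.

Approach A ($136,900)

Approach A = 0.1 × 93000 + 0.5 × 176000 + 0.4 × 99000 = 9300 + 88000 + 39600 = 136900
Approach B = 0.38 × 3000 + 0.34 × 138000 + 0.04 × 101000 + 0.24 × 75000 = 1140 + 46920 + 4040 + 18000 = 70100
Approach C = 0.2 × (-142000) + 0.6 × (-166000) + 0.2 × 187000 = -28400 − 99600 + 37400 = -90600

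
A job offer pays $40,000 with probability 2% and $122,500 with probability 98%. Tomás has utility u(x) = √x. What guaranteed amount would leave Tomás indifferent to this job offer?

$120,409

E[u] = 0.02·√40000 + 0.98·√122500 = 0.02·200 + 0.98·350 = 347
CE = (347)² = 120409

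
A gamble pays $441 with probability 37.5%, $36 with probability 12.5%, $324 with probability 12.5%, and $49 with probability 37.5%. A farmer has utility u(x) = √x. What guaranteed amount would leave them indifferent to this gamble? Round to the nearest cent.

$182.25

E[u] = 0.375·√441 + 0.125·√36 + 0.125·√324 + 0.375·√49 = 0.375·21 + 0.125·6 + 0.125·18 + 0.375·7 = 13.5
CE = (13.5)² = 182.25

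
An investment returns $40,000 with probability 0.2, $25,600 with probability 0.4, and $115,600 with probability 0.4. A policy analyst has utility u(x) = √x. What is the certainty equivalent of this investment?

$57,600

E[u] = 0.2·√40000 + 0.4·√25600 + 0.4·√115600 = 0.2·200 + 0.4·160 + 0.4·340 = 240
CE = (240)² = 57600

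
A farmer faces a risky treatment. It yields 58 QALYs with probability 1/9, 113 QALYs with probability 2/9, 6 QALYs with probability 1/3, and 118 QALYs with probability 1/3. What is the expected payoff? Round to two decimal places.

EV = 1/9 × 58 + 2/9 × 113 + 1/3 × 6 + 1/3 × 118 = 6.4444 + 25.1111 + 2 + 39.3333 = 72.8889

72.89 QALYs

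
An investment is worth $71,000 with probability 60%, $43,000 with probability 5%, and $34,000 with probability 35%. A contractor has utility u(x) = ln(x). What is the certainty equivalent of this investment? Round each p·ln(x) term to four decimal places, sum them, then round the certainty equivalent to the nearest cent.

$53,508.72

E[u] = 0.6·ln(71000) + 0.05·ln(43000) + 0.35·ln(34000) = 6.7023 + 0.5334 + 3.6519 = 10.8876
CE = e^10.8876 ≈ 53508.72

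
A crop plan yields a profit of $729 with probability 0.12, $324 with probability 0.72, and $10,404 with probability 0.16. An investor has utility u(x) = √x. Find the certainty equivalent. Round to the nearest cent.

E[u] = 0.12·√729 + 0.72·√324 + 0.16·√10404 = 0.12·27 + 0.72·18 + 0.16·102 = 32.52
CE = (32.52)² = 1057.5504

$1,057.55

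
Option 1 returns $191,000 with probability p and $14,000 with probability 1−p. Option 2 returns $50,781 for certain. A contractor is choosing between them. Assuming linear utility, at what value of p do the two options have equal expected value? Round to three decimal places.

p = 0.208

p·191000 + (1−p)·14000 = 50781
177000p + 14000 = 50781
p = (50781 − 14000) / 177000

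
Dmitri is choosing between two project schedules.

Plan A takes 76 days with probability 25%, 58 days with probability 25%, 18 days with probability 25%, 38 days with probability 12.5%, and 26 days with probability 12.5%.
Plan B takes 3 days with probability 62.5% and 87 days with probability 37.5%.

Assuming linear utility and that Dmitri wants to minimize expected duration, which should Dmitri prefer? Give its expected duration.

Plan A = 0.25 × 76 + 0.25 × 58 + 0.25 × 18 + 0.125 × 38 + 0.125 × 26 = 19 + 14.5 + 4.5 + 4.75 + 3.25 = 46
Plan B = 0.625 × 3 + 0.375 × 87 = 1.875 + 32.625 = 34.5

Plan B (34.5 days)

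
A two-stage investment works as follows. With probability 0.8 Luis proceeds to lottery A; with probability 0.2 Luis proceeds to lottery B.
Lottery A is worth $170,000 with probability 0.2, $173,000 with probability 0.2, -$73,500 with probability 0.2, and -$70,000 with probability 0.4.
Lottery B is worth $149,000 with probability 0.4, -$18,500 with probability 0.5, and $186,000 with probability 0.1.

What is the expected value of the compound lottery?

$34,510

EV(A) = 0.2 × 170000 + 0.2 × 173000 + 0.2 × (-73500) + 0.4 × (-70000) = 34000 + 34600 − 14700 − 28000 = 25900
EV(B) = 0.4 × 149000 + 0.5 × (-18500) + 0.1 × 186000 = 59600 − 9250 + 18600 = 68950
Overall = 0.8 × 25900 + 0.2 × 68950 = 20720 + 13790 = 34510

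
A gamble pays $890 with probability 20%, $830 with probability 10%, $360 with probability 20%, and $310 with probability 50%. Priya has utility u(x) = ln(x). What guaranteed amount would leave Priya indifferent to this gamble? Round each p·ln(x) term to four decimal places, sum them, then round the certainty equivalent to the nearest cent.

E[u] = 0.2·ln(890) + 0.1·ln(830) + 0.2·ln(360) + 0.5·ln(310) = 1.3582 + 0.6721 + 1.1772 + 2.8683 = 6.0758
CE = e^6.0758 ≈ 435.20

$435.20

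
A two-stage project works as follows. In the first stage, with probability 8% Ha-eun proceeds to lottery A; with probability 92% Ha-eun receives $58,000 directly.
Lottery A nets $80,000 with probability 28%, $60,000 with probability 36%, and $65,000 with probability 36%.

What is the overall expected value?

EV(A) = 0.28 × 80000 + 0.36 × 60000 + 0.36 × 65000 = 22400 + 21600 + 23400 = 67400
Branch B: 58000 (certain)
Overall = 0.08 × 67400 + 0.92 × 58000 = 5392 + 53360 = 58752

$58,752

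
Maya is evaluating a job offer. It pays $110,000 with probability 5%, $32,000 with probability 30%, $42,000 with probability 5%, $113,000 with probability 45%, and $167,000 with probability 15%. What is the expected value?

EV = 0.05 × 110000 + 0.3 × 32000 + 0.05 × 42000 + 0.45 × 113000 + 0.15 × 167000 = 5500 + 9600 + 2100 + 50850 + 25050 = 93100

$93,100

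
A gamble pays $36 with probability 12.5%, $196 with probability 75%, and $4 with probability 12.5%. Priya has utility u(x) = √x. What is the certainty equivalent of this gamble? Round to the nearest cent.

$132.25

E[u] = 0.125·√36 + 0.75·√196 + 0.125·√4 = 0.125·6 + 0.75·14 + 0.125·2 = 11.5
CE = (11.5)² = 132.25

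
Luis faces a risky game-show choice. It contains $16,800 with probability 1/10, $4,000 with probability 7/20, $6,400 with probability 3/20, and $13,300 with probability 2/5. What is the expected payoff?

$9,360

EV = 1/10 × 16800 + 7/20 × 4000 + 3/20 × 6400 + 2/5 × 13300 = 1680 + 1400 + 960 + 5320 = 9360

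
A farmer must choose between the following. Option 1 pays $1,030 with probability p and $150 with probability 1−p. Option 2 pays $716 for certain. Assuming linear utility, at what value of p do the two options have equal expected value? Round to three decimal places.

p·1030 + (1−p)·150 = 716
880p + 150 = 716
p = (716 − 150) / 880

p = 0.643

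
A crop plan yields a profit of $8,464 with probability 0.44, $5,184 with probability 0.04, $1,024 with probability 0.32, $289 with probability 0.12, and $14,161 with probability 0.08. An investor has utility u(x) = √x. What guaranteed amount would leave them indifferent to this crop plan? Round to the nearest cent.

$4,245.83

E[u] = 0.44·√8464 + 0.04·√5184 + 0.32·√1024 + 0.12·√289 + 0.08·√14161 = 0.44·92 + 0.04·72 + 0.32·32 + 0.12·17 + 0.08·119 = 65.16
CE = (65.16)² = 4245.8256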